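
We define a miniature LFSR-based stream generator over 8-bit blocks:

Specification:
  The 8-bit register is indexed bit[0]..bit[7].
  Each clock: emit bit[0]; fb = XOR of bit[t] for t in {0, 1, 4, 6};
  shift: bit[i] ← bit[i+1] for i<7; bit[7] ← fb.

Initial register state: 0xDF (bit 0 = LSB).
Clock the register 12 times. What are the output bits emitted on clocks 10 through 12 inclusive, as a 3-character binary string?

110

reg_0 = 0xDF
clock 1: out=1, reg = 0x6F
clock 2: out=1, reg = 0xB7
clock 3: out=1, reg = 0xDB
clock 4: out=1, reg = 0x6D
clock 5: out=1, reg = 0x36
clock 6: out=0, reg = 0x1B
clock 7: out=1, reg = 0x8D
clock 8: out=1, reg = 0xC6
clock 9: out=0, reg = 0x63
clock 10: out=1, reg = 0xB1
clock 11: out=1, reg = 0x58
clock 12: out=0, reg = 0x2C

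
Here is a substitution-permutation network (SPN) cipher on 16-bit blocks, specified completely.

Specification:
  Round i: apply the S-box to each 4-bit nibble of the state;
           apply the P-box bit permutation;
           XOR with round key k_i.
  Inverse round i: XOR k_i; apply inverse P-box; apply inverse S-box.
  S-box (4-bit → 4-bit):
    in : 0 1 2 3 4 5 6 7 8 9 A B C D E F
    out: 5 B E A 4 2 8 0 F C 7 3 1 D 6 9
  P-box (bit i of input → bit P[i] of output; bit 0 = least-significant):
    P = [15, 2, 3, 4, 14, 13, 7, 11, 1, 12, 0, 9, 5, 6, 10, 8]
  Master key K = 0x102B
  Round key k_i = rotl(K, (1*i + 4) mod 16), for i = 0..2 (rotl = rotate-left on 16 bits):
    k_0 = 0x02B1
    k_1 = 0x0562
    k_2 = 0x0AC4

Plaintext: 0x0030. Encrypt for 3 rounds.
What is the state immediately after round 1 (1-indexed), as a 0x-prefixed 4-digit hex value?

0xAE9A

s_0 = plaintext = 0x0030
s_1 = Round(s_0, k_0) = 0xAE9A
s_2 = Round(s_1, k_1) = 0x998F
s_3 = Round(s_2, k_2) = 0xE555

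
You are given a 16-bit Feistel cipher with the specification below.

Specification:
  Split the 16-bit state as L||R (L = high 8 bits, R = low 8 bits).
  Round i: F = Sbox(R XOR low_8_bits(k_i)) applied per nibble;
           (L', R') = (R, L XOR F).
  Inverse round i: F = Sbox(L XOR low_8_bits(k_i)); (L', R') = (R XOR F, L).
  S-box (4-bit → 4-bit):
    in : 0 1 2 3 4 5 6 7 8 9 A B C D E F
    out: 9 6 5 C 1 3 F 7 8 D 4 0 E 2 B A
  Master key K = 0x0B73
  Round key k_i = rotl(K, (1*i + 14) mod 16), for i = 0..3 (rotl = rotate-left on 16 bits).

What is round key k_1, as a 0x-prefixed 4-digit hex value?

K = 0x0B73
k_0 = rotl(K, (1*0+14) mod 16) = rotl(K, 14) = 0xC2DC
k_1 = rotl(K, (1*1+14) mod 16) = rotl(K, 15) = 0x85B9

0x85B9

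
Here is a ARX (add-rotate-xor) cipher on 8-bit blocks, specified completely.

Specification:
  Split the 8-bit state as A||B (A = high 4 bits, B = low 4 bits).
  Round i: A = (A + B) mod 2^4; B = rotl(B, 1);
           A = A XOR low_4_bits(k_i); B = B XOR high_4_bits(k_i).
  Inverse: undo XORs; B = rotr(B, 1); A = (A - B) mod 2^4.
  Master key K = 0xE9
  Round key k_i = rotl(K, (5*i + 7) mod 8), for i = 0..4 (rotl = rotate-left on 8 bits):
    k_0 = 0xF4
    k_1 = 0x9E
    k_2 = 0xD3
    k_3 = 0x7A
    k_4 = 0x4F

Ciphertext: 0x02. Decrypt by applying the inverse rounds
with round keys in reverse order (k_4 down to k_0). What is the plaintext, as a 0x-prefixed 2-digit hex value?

0x16

s_0 = ciphertext = 0x02
s_1 = InvRound(s_0, k_4) = 0xC3
s_2 = InvRound(s_1, k_3) = 0x42
s_3 = InvRound(s_2, k_2) = 0x8F
s_4 = InvRound(s_3, k_1) = 0x33
s_5 = InvRound(s_4, k_0) = 0x16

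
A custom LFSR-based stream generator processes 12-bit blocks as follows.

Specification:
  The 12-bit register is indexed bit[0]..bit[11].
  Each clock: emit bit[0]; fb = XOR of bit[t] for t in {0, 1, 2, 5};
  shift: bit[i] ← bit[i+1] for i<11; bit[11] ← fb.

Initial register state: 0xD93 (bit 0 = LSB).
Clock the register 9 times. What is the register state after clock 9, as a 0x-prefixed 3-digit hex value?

0xA96

reg_0 = 0xD93
clock 1: out=1, reg = 0x6C9
clock 2: out=1, reg = 0xB64
clock 3: out=0, reg = 0x5B2
clock 4: out=0, reg = 0x2D9
clock 5: out=1, reg = 0x96C
clock 6: out=0, reg = 0x4B6
clock 7: out=0, reg = 0xA5B
clock 8: out=1, reg = 0x52D
clock 9: out=1, reg = 0xA96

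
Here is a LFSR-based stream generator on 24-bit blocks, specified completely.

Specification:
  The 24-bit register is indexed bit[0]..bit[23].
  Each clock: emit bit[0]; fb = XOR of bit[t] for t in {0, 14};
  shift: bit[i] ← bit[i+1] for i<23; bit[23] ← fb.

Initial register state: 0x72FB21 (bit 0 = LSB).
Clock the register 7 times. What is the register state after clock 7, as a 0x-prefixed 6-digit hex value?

0xD4E5F6

reg_0 = 0x72FB21
clock 1: out=1, reg = 0x397D90
clock 2: out=0, reg = 0x9CBEC8
clock 3: out=0, reg = 0x4E5F64
clock 4: out=0, reg = 0xA72FB2
clock 5: out=0, reg = 0x5397D9
clock 6: out=1, reg = 0xA9CBEC
clock 7: out=0, reg = 0xD4E5F6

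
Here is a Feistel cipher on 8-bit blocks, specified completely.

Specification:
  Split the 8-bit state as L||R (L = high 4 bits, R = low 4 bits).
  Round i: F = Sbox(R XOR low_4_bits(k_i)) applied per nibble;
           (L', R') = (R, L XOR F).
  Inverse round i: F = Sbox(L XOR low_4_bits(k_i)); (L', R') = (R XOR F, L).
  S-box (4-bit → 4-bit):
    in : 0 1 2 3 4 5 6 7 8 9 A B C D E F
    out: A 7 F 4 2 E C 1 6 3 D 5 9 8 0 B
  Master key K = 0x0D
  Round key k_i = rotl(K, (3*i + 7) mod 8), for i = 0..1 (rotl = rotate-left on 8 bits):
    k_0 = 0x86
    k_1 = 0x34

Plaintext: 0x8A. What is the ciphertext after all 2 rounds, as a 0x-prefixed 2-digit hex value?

s_0 = plaintext = 0x8A
s_1 = Round(s_0, k_0) = 0xA1
s_2 = Round(s_1, k_1) = 0x14

0x14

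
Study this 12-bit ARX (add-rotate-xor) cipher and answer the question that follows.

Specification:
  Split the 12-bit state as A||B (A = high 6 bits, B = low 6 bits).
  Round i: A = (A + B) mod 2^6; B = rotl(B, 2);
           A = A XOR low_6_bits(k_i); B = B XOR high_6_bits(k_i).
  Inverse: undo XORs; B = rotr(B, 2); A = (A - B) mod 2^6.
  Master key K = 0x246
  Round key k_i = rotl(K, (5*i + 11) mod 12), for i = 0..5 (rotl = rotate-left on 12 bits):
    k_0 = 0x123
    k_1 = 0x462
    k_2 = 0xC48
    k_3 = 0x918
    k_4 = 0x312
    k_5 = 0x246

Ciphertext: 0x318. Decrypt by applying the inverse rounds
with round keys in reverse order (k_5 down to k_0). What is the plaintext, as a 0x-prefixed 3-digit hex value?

0xD5D

s_0 = ciphertext = 0x318
s_1 = InvRound(s_0, k_5) = 0xD94
s_2 = InvRound(s_1, k_4) = 0x786
s_3 = InvRound(s_2, k_3) = 0x7A8
s_4 = InvRound(s_3, k_2) = 0x016
s_5 = InvRound(s_4, k_1) = 0xC71
s_6 = InvRound(s_5, k_0) = 0xD5D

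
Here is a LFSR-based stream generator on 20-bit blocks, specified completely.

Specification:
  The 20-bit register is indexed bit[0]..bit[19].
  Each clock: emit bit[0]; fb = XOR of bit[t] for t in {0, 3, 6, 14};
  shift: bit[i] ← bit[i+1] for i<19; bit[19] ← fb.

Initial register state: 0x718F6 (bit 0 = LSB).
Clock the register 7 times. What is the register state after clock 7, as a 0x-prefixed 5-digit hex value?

reg_0 = 0x718F6
clock 1: out=0, reg = 0xB8C7B
clock 2: out=1, reg = 0xDC63D
clock 3: out=1, reg = 0xEE31E
clock 4: out=0, reg = 0x7718F
clock 5: out=1, reg = 0xBB8C7
clock 6: out=1, reg = 0x5DC63
clock 7: out=1, reg = 0xAEE31

0xAEE31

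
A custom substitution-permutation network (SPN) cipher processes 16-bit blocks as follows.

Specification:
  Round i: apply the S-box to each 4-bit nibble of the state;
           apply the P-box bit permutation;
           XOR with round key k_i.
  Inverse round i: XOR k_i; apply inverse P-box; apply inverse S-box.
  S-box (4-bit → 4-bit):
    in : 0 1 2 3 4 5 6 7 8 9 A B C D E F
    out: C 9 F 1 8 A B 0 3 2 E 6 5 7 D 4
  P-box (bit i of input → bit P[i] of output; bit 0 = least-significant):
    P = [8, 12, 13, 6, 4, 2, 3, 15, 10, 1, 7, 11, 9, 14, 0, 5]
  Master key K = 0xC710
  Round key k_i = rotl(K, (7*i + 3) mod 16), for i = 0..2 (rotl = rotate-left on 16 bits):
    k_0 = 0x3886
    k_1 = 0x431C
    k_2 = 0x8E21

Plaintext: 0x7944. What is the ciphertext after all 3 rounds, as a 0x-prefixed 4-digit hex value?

0x0E00

s_0 = plaintext = 0x7944
s_1 = Round(s_0, k_0) = 0xB8C4
s_2 = Round(s_1, k_1) = 0x0747
s_3 = Round(s_2, k_2) = 0x0E00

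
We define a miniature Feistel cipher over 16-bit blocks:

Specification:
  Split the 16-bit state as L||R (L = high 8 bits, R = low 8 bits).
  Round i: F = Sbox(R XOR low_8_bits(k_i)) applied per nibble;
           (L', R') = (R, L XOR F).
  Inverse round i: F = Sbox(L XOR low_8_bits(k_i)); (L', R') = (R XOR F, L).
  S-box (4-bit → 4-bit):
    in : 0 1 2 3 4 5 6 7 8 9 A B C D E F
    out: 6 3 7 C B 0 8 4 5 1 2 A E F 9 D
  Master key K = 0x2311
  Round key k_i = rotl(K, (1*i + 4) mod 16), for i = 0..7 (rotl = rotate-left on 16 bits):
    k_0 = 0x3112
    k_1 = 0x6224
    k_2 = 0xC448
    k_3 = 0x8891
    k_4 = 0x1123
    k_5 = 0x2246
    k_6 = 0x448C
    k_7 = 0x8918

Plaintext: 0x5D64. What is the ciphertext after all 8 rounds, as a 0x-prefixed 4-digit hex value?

0x3461

s_0 = plaintext = 0x5D64
s_1 = Round(s_0, k_0) = 0x6415
s_2 = Round(s_1, k_1) = 0x15A7
s_3 = Round(s_2, k_2) = 0xA788
s_4 = Round(s_3, k_3) = 0x8896
s_5 = Round(s_4, k_4) = 0x9628
s_6 = Round(s_5, k_5) = 0x281F
s_7 = Round(s_6, k_6) = 0x1F34
s_8 = Round(s_7, k_7) = 0x3461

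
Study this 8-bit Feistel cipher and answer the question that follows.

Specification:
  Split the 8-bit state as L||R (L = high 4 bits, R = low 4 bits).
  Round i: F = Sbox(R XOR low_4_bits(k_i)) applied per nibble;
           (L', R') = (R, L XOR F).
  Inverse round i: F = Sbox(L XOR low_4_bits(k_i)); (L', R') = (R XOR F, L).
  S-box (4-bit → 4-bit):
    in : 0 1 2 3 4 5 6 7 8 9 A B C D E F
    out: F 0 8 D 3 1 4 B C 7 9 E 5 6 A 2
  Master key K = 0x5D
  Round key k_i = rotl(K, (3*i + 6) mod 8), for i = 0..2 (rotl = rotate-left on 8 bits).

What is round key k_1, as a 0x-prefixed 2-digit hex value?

0xBA

K = 0x5D
k_0 = rotl(K, (3*0+6) mod 8) = rotl(K, 6) = 0x57
k_1 = rotl(K, (3*1+6) mod 8) = rotl(K, 1) = 0xBA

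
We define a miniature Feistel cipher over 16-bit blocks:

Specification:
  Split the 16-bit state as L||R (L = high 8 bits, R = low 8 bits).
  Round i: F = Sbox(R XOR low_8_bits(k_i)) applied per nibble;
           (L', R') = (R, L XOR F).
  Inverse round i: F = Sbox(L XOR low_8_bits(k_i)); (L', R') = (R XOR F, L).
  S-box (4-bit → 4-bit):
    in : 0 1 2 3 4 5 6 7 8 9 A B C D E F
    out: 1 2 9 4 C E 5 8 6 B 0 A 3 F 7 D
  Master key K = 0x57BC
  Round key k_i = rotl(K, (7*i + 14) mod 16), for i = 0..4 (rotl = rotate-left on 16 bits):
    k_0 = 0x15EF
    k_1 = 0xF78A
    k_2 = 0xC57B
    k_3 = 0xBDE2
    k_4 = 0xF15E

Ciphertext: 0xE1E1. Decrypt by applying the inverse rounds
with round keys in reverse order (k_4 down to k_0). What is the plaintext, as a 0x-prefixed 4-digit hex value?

s_0 = ciphertext = 0xE1E1
s_1 = InvRound(s_0, k_4) = 0x4CE1
s_2 = InvRound(s_1, k_3) = 0xE64C
s_3 = InvRound(s_2, k_2) = 0xF3E6
s_4 = InvRound(s_3, k_1) = 0x6DF3
s_5 = InvRound(s_4, k_0) = 0x9A6D

0x9A6D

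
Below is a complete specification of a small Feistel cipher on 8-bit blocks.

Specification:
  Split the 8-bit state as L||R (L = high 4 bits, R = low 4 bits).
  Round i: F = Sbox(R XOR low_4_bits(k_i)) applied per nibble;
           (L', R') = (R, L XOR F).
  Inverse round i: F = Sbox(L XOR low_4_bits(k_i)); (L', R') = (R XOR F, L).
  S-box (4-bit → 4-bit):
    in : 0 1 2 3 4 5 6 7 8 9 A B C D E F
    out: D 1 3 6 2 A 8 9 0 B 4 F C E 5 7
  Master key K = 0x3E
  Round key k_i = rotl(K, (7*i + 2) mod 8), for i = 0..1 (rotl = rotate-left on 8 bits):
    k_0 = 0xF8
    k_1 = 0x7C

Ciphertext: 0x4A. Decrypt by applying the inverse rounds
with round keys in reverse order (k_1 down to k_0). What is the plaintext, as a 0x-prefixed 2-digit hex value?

0x7A

s_0 = ciphertext = 0x4A
s_1 = InvRound(s_0, k_1) = 0xA4
s_2 = InvRound(s_1, k_0) = 0x7A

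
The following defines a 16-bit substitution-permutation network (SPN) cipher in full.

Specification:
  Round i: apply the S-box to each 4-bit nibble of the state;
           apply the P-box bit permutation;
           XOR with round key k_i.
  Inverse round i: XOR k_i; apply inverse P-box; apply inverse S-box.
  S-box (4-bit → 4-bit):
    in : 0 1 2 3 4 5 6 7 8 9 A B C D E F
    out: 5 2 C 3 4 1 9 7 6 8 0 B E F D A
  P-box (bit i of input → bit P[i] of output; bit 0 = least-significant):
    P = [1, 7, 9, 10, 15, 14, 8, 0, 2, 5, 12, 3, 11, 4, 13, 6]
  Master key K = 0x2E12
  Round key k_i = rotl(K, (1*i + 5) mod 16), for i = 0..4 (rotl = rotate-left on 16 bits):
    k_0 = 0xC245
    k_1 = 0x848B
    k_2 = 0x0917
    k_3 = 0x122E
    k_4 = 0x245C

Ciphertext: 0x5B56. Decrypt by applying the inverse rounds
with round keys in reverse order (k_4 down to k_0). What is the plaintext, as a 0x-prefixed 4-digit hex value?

0x09C4

s_0 = ciphertext = 0x5B56
s_1 = InvRound(s_0, k_4) = 0x028E
s_2 = InvRound(s_1, k_3) = 0xA8A1
s_3 = InvRound(s_2, k_2) = 0x8303
s_4 = InvRound(s_3, k_1) = 0xA94C
s_5 = InvRound(s_4, k_0) = 0x09C4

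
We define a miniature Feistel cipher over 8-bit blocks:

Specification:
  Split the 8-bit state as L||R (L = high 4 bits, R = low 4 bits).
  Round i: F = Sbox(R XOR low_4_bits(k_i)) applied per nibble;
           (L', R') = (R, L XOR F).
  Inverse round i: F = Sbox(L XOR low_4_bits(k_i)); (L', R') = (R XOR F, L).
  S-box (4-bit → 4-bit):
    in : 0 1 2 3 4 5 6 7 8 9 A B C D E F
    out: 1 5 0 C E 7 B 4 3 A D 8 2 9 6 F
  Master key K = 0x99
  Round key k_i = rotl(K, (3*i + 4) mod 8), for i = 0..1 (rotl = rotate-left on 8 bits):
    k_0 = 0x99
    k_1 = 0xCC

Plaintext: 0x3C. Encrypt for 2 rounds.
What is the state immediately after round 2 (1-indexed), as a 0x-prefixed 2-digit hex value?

s_0 = plaintext = 0x3C
s_1 = Round(s_0, k_0) = 0xC4
s_2 = Round(s_1, k_1) = 0x4F

0x4F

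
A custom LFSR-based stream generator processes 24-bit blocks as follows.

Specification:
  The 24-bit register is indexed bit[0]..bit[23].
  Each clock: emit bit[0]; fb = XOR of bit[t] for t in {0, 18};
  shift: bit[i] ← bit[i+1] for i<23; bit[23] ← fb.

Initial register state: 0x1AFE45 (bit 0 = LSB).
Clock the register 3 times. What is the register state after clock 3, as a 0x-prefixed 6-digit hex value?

reg_0 = 0x1AFE45
clock 1: out=1, reg = 0x8D7F22
clock 2: out=0, reg = 0xC6BF91
clock 3: out=1, reg = 0x635FC8

0x635FC8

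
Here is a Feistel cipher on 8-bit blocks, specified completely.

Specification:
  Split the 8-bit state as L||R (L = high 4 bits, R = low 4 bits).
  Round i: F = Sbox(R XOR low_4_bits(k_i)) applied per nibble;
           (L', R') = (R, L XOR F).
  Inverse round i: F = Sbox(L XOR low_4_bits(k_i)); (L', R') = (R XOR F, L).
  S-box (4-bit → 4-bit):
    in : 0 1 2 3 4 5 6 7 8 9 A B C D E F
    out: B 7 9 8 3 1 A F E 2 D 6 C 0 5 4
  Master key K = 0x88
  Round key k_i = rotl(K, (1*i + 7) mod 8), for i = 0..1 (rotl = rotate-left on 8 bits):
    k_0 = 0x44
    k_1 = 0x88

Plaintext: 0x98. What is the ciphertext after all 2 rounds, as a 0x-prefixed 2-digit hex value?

s_0 = plaintext = 0x98
s_1 = Round(s_0, k_0) = 0x85
s_2 = Round(s_1, k_1) = 0x58

0x58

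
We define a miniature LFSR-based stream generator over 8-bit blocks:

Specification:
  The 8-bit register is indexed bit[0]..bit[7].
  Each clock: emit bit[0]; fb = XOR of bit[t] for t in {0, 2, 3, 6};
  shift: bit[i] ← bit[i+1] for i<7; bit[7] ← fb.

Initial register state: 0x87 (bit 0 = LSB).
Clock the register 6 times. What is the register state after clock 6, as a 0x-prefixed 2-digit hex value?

reg_0 = 0x87
clock 1: out=1, reg = 0x43
clock 2: out=1, reg = 0x21
clock 3: out=1, reg = 0x90
clock 4: out=0, reg = 0x48
clock 5: out=0, reg = 0x24
clock 6: out=0, reg = 0x92

0x92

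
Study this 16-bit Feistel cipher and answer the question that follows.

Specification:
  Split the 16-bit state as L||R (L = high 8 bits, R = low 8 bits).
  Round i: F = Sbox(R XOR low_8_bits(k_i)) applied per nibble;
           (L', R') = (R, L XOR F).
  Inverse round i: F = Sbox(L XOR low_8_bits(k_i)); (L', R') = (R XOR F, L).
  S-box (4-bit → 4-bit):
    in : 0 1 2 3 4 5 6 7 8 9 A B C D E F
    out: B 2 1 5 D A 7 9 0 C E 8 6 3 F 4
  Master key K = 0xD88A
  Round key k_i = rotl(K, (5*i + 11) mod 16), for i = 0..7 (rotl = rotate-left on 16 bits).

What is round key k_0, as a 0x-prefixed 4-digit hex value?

0x56C4

K = 0xD88A
k_0 = rotl(K, (5*0+11) mod 16) = rotl(K, 11) = 0x56C4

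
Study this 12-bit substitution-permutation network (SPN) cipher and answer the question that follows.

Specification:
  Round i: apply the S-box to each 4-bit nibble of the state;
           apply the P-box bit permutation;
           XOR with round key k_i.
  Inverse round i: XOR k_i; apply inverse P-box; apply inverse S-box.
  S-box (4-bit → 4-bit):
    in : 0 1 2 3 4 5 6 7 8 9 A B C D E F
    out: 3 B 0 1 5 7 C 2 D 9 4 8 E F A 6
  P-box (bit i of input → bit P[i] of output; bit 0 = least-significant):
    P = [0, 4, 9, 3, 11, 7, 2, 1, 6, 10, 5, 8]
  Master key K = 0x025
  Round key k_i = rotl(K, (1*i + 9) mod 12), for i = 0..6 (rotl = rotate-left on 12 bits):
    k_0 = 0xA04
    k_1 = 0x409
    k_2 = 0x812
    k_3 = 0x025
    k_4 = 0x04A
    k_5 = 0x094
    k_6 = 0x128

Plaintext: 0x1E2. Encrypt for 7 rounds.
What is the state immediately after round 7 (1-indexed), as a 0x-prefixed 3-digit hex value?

s_0 = plaintext = 0x1E2
s_1 = Round(s_0, k_0) = 0xFC6
s_2 = Round(s_1, k_1) = 0x2A7
s_3 = Round(s_2, k_2) = 0x806
s_4 = Round(s_3, k_3) = 0xBCD
s_5 = Round(s_4, k_4) = 0x3D5
s_6 = Round(s_5, k_5) = 0xA43
s_7 = Round(s_6, k_6) = 0x90D

0x90D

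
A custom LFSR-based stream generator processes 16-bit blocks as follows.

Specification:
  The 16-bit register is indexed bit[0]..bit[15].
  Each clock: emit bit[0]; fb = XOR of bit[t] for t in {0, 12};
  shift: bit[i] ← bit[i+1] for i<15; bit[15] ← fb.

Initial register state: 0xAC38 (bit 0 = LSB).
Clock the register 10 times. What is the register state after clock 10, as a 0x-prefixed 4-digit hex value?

0x44AB

reg_0 = 0xAC38
clock 1: out=0, reg = 0x561C
clock 2: out=0, reg = 0xAB0E
clock 3: out=0, reg = 0x5587
clock 4: out=1, reg = 0x2AC3
clock 5: out=1, reg = 0x9561
clock 6: out=1, reg = 0x4AB0
clock 7: out=0, reg = 0x2558
clock 8: out=0, reg = 0x12AC
clock 9: out=0, reg = 0x8956
clock 10: out=0, reg = 0x44AB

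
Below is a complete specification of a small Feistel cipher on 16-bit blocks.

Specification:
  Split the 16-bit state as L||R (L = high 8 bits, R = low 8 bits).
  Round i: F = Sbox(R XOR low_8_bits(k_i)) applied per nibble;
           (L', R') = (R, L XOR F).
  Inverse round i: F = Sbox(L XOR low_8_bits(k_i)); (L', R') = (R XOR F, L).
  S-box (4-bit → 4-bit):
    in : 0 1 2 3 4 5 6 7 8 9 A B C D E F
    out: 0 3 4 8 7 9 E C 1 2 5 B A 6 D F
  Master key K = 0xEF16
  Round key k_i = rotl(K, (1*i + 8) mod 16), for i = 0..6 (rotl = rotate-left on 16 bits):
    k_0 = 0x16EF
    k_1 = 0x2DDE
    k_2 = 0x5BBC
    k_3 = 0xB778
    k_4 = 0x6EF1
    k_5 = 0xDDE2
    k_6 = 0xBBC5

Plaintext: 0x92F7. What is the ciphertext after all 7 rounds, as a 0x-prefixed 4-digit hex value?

0x258B

s_0 = plaintext = 0x92F7
s_1 = Round(s_0, k_0) = 0xF7A3
s_2 = Round(s_1, k_1) = 0xA331
s_3 = Round(s_2, k_2) = 0x31B5
s_4 = Round(s_3, k_3) = 0xB597
s_5 = Round(s_4, k_4) = 0x975B
s_6 = Round(s_5, k_5) = 0x5B25
s_7 = Round(s_6, k_6) = 0x258B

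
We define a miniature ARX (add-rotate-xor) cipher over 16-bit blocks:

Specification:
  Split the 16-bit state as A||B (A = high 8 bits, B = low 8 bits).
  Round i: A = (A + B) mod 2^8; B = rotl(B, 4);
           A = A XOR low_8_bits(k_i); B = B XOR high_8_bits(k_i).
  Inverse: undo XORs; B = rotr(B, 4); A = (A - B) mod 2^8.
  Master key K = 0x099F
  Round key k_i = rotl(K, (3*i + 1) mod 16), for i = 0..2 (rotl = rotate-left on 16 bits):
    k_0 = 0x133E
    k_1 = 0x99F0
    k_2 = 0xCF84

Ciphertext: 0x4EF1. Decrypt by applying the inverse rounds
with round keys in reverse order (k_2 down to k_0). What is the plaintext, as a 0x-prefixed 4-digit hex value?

s_0 = ciphertext = 0x4EF1
s_1 = InvRound(s_0, k_2) = 0xE7E3
s_2 = InvRound(s_1, k_1) = 0x70A7
s_3 = InvRound(s_2, k_0) = 0x034B

0x034B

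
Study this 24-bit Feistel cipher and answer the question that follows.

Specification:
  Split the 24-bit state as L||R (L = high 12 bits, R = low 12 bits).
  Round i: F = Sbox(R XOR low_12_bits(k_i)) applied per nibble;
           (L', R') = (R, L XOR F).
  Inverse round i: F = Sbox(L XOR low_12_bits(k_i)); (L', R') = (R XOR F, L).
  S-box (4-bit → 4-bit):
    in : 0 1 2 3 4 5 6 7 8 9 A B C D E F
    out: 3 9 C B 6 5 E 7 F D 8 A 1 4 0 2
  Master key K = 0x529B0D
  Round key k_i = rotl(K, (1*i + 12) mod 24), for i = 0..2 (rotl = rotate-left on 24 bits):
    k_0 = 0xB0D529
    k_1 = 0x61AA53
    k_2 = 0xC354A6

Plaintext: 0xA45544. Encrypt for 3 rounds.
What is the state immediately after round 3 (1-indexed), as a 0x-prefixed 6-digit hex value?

0xE681B1

s_0 = plaintext = 0xA45544
s_1 = Round(s_0, k_0) = 0x5449A1
s_2 = Round(s_1, k_1) = 0x9A1E68
s_3 = Round(s_2, k_2) = 0xE681B1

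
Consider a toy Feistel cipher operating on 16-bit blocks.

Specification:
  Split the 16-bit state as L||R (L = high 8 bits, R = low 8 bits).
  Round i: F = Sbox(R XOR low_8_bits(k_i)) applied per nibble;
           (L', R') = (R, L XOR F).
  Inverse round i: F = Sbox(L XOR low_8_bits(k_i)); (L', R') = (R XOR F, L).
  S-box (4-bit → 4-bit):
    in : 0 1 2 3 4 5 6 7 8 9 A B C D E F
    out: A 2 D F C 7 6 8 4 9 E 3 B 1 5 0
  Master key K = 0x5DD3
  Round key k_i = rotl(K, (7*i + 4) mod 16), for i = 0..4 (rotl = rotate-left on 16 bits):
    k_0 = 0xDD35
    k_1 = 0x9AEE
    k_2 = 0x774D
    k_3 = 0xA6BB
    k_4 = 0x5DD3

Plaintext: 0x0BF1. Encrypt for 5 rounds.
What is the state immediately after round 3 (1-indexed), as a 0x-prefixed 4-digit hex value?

s_0 = plaintext = 0x0BF1
s_1 = Round(s_0, k_0) = 0xF1B7
s_2 = Round(s_1, k_1) = 0xB788
s_3 = Round(s_2, k_2) = 0x8800
s_4 = Round(s_3, k_3) = 0x00BB
s_5 = Round(s_4, k_4) = 0xBB64

0x8800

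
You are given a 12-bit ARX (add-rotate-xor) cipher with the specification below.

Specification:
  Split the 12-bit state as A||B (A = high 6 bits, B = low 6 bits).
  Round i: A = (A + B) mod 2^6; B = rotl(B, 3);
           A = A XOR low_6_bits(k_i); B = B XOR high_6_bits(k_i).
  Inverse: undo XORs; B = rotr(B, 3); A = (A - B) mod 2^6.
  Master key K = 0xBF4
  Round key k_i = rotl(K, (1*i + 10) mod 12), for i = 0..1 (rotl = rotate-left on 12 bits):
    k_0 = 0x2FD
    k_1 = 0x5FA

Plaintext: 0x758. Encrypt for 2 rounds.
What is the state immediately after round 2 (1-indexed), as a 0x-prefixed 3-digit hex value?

0xA96

s_0 = plaintext = 0x758
s_1 = Round(s_0, k_0) = 0x208
s_2 = Round(s_1, k_1) = 0xA96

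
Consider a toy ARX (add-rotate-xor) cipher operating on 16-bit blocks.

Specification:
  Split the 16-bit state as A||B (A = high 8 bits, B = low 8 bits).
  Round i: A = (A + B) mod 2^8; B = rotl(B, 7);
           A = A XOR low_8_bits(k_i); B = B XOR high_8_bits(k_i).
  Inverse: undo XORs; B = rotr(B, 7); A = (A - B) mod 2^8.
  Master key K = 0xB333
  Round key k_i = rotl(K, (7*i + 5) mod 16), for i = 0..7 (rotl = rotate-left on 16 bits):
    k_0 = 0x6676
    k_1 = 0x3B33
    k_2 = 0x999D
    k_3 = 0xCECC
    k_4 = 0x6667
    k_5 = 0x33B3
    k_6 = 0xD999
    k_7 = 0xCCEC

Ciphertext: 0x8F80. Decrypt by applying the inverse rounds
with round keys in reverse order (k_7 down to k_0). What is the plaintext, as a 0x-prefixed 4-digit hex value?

0xC6A0

s_0 = ciphertext = 0x8F80
s_1 = InvRound(s_0, k_7) = 0xCB98
s_2 = InvRound(s_1, k_6) = 0xD082
s_3 = InvRound(s_2, k_5) = 0x0063
s_4 = InvRound(s_3, k_4) = 0x5D0A
s_5 = InvRound(s_4, k_3) = 0x0889
s_6 = InvRound(s_5, k_2) = 0x7520
s_7 = InvRound(s_6, k_1) = 0x1036
s_8 = InvRound(s_7, k_0) = 0xC6A0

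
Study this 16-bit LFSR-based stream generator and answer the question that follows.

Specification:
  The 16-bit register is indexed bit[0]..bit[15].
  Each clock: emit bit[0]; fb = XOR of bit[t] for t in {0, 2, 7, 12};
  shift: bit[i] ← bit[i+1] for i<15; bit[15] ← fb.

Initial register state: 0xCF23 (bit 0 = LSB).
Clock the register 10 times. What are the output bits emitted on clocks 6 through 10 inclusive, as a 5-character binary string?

reg_0 = 0xCF23
clock 1: out=1, reg = 0xE791
clock 2: out=1, reg = 0x73C8
clock 3: out=0, reg = 0x39E4
clock 4: out=0, reg = 0x9CF2
clock 5: out=0, reg = 0x4E79
clock 6: out=1, reg = 0xA73C
clock 7: out=0, reg = 0xD39E
clock 8: out=0, reg = 0xE9CF
clock 9: out=1, reg = 0xF4E7
clock 10: out=1, reg = 0x7A73

10011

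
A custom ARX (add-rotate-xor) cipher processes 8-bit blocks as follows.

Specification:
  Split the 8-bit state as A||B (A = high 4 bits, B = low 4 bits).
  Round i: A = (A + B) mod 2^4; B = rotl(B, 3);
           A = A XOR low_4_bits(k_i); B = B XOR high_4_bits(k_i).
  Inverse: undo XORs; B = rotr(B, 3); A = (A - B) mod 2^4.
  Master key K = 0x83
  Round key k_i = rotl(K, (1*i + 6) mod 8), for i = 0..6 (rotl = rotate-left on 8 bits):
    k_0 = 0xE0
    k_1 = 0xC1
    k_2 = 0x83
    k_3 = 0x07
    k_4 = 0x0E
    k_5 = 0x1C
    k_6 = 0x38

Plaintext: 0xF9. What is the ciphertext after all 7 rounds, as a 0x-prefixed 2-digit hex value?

s_0 = plaintext = 0xF9
s_1 = Round(s_0, k_0) = 0x82
s_2 = Round(s_1, k_1) = 0xBD
s_3 = Round(s_2, k_2) = 0xB6
s_4 = Round(s_3, k_3) = 0x63
s_5 = Round(s_4, k_4) = 0x79
s_6 = Round(s_5, k_5) = 0xCD
s_7 = Round(s_6, k_6) = 0x1D

0x1D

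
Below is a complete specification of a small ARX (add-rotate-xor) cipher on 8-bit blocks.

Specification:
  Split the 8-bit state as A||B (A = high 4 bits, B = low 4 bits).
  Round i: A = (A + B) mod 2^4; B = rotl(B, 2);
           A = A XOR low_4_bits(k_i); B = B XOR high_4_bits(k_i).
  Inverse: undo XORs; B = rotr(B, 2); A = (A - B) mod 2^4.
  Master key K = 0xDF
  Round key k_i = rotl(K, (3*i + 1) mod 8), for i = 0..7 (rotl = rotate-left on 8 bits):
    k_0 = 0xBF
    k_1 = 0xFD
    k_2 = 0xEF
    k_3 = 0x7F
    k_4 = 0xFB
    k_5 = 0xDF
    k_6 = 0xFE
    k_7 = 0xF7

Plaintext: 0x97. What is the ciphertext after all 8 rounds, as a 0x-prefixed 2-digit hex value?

0x48

s_0 = plaintext = 0x97
s_1 = Round(s_0, k_0) = 0xF6
s_2 = Round(s_1, k_1) = 0x86
s_3 = Round(s_2, k_2) = 0x17
s_4 = Round(s_3, k_3) = 0x7A
s_5 = Round(s_4, k_4) = 0xA5
s_6 = Round(s_5, k_5) = 0x08
s_7 = Round(s_6, k_6) = 0x6D
s_8 = Round(s_7, k_7) = 0x48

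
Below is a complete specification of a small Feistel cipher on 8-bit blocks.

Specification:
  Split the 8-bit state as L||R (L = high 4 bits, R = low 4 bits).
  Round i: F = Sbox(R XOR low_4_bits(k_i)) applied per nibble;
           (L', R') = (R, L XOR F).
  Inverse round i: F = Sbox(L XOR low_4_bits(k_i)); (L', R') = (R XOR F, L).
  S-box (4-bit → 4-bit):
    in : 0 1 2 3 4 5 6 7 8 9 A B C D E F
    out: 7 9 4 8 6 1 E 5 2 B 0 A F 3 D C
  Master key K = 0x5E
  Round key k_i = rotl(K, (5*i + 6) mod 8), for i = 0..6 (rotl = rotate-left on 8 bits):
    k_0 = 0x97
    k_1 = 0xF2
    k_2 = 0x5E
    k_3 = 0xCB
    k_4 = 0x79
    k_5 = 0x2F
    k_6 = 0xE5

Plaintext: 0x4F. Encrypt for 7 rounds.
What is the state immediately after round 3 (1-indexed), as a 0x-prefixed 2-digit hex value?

0x93

s_0 = plaintext = 0x4F
s_1 = Round(s_0, k_0) = 0xF6
s_2 = Round(s_1, k_1) = 0x69
s_3 = Round(s_2, k_2) = 0x93
s_4 = Round(s_3, k_3) = 0x3B
s_5 = Round(s_4, k_4) = 0xB7
s_6 = Round(s_5, k_5) = 0x79
s_7 = Round(s_6, k_6) = 0x98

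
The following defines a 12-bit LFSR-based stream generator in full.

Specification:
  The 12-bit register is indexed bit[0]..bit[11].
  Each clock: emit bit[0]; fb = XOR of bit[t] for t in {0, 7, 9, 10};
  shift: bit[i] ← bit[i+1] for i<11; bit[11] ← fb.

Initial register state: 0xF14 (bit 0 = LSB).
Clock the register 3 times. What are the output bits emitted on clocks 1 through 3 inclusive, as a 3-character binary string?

001

reg_0 = 0xF14
clock 1: out=0, reg = 0x78A
clock 2: out=0, reg = 0xBC5
clock 3: out=1, reg = 0xDE2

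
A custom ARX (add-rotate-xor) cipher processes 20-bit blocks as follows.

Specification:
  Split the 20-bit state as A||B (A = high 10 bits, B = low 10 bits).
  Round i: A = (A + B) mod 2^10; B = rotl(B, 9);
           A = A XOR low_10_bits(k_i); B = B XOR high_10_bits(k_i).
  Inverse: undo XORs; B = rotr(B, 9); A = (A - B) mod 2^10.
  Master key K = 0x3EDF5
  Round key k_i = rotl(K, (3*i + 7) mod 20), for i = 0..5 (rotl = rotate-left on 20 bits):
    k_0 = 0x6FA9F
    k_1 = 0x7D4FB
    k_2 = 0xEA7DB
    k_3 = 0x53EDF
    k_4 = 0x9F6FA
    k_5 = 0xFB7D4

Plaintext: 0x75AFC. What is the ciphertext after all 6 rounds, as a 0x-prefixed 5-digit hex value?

s_0 = plaintext = 0x75AFC
s_1 = Round(s_0, k_0) = 0x934C0
s_2 = Round(s_1, k_1) = 0xFD995
s_3 = Round(s_2, k_2) = 0x94163
s_4 = Round(s_3, k_3) = 0x5B3FE
s_5 = Round(s_4, k_4) = 0xE4382
s_6 = Round(s_5, k_5) = 0x31A2C

0x31A2C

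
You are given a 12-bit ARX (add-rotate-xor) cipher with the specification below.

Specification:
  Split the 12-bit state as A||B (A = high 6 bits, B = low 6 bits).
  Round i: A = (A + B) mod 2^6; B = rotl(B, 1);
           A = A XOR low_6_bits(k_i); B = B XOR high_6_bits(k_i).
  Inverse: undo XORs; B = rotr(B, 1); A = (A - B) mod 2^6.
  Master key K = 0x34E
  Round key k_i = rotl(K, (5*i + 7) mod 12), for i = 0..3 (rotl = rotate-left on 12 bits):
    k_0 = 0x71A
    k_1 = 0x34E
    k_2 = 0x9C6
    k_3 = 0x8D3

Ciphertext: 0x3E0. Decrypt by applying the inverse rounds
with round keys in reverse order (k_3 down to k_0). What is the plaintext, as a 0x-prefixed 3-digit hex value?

0x2AD

s_0 = ciphertext = 0x3E0
s_1 = InvRound(s_0, k_3) = 0xEE1
s_2 = InvRound(s_1, k_2) = 0xE83
s_3 = InvRound(s_2, k_1) = 0xB47
s_4 = InvRound(s_3, k_0) = 0x2AD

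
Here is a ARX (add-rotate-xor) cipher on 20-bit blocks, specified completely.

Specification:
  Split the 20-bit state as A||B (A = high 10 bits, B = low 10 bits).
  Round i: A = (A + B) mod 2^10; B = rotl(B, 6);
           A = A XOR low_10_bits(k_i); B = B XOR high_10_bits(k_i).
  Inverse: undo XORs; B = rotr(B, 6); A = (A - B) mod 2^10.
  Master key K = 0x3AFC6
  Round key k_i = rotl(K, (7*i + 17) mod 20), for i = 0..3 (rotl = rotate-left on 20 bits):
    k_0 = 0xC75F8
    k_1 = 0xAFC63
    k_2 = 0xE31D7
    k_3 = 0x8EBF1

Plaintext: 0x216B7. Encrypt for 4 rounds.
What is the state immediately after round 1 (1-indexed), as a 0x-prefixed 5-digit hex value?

s_0 = plaintext = 0x216B7
s_1 = Round(s_0, k_0) = 0xB12F6
s_2 = Round(s_1, k_1) = 0x76710
s_3 = Round(s_2, k_2) = 0x4FBBD
s_4 = Round(s_3, k_3) = 0xC2941

0xB12F6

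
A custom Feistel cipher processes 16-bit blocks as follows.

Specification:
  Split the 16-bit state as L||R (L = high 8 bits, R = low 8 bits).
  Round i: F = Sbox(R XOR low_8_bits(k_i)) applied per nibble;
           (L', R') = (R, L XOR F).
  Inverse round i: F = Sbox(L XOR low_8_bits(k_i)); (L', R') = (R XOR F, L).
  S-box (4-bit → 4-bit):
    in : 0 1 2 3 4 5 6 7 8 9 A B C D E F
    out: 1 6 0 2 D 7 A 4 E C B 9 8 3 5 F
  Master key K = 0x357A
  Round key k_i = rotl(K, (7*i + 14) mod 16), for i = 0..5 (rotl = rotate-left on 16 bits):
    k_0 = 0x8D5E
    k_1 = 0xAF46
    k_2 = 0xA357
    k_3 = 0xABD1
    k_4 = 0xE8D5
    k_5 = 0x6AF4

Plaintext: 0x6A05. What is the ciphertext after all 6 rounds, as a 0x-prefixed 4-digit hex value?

0x15A3

s_0 = plaintext = 0x6A05
s_1 = Round(s_0, k_0) = 0x0513
s_2 = Round(s_1, k_1) = 0x1372
s_3 = Round(s_2, k_2) = 0x7214
s_4 = Round(s_3, k_3) = 0x14F5
s_5 = Round(s_4, k_4) = 0xF515
s_6 = Round(s_5, k_5) = 0x15A3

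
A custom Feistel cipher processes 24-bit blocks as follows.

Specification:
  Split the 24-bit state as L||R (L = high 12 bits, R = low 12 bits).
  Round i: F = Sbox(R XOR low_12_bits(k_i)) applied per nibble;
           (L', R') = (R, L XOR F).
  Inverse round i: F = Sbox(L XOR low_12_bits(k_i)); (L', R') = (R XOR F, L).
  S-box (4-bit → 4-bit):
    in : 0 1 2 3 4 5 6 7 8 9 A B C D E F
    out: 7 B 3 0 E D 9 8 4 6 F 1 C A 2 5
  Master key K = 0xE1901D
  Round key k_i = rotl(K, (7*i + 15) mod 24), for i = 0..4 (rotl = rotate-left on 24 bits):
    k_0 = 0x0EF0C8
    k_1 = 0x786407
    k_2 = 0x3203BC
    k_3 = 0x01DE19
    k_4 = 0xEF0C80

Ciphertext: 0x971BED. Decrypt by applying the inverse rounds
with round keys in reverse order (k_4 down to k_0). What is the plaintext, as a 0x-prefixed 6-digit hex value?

s_0 = ciphertext = 0x971BED
s_1 = InvRound(s_0, k_4) = 0x6B6971
s_2 = InvRound(s_1, k_3) = 0xD846B6
s_3 = InvRound(s_2, k_2) = 0x4B2D84
s_4 = InvRound(s_3, k_1) = 0xA994B2
s_5 = InvRound(s_4, k_0) = 0xB69A99

0xB69A99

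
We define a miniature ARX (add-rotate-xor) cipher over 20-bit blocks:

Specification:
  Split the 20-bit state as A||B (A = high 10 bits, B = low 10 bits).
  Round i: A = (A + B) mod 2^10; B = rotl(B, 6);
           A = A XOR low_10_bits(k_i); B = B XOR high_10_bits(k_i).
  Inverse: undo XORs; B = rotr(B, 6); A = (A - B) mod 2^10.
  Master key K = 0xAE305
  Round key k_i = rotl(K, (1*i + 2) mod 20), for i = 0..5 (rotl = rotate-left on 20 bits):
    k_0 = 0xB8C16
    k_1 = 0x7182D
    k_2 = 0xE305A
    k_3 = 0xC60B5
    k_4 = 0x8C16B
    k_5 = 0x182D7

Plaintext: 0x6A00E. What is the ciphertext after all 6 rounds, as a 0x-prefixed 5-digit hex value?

0x08DC7

s_0 = plaintext = 0x6A00E
s_1 = Round(s_0, k_0) = 0x68163
s_2 = Round(s_1, k_1) = 0xCB910
s_3 = Round(s_2, k_2) = 0x1939D
s_4 = Round(s_3, k_3) = 0x2D061
s_5 = Round(s_4, k_4) = 0x1FA76
s_6 = Round(s_5, k_5) = 0x08DC7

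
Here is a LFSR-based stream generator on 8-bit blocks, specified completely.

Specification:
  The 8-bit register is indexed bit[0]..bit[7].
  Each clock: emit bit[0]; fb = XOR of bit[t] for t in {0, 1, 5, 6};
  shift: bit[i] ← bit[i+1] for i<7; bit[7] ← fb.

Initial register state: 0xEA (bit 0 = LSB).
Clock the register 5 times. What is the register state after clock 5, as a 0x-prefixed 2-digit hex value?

reg_0 = 0xEA
clock 1: out=0, reg = 0xF5
clock 2: out=1, reg = 0xFA
clock 3: out=0, reg = 0xFD
clock 4: out=1, reg = 0xFE
clock 5: out=0, reg = 0xFF

0xFF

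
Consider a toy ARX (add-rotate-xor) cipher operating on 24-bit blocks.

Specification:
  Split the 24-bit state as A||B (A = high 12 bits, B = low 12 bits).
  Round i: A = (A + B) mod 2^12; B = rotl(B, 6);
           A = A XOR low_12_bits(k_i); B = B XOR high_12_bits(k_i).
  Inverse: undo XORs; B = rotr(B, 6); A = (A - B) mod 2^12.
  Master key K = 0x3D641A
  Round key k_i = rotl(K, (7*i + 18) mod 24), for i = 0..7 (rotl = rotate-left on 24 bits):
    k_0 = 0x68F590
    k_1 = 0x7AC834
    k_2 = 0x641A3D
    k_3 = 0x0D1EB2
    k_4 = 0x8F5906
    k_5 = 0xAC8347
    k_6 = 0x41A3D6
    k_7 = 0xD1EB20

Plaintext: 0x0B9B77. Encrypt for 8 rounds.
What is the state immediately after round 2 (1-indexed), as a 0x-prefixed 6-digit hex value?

s_0 = plaintext = 0x0B9B77
s_1 = Round(s_0, k_0) = 0x9A0B62
s_2 = Round(s_1, k_1) = 0xD36F01
s_3 = Round(s_2, k_2) = 0x60A63D
s_4 = Round(s_3, k_3) = 0x2F5F89
s_5 = Round(s_4, k_4) = 0xB78A8B
s_6 = Round(s_5, k_5) = 0x544822
s_7 = Round(s_6, k_6) = 0xEB0CBA
s_8 = Round(s_7, k_7) = 0x04A3AC

0xD36F01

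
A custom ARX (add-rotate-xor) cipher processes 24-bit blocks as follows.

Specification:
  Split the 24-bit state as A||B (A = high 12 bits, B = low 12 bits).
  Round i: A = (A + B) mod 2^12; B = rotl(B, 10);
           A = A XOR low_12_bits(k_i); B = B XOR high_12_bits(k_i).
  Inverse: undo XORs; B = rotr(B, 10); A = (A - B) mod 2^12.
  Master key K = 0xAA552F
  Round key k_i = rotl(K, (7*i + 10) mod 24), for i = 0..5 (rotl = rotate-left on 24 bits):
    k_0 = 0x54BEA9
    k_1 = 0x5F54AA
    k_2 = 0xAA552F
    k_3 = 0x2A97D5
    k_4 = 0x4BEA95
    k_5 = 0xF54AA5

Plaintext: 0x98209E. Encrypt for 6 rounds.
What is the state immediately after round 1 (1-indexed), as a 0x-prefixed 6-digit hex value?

0x489D6C

s_0 = plaintext = 0x98209E
s_1 = Round(s_0, k_0) = 0x489D6C
s_2 = Round(s_1, k_1) = 0x55F6AE
s_3 = Round(s_2, k_2) = 0x92230E
s_4 = Round(s_3, k_3) = 0xBE5A6A
s_5 = Round(s_4, k_4) = 0xCDAE24
s_6 = Round(s_5, k_5) = 0x05BCDD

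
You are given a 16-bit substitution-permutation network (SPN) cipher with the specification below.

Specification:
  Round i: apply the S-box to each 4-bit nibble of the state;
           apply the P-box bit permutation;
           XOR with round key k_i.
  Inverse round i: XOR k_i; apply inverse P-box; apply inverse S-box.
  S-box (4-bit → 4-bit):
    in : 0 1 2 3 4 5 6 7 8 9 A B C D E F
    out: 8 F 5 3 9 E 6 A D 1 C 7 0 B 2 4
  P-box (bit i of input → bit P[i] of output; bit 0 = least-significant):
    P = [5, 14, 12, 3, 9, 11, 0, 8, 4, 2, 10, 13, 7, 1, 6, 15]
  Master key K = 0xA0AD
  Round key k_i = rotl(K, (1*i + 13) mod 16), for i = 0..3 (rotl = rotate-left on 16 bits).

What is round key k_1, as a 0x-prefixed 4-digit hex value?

K = 0xA0AD
k_0 = rotl(K, (1*0+13) mod 16) = rotl(K, 13) = 0xB415
k_1 = rotl(K, (1*1+13) mod 16) = rotl(K, 14) = 0x682B

0x682B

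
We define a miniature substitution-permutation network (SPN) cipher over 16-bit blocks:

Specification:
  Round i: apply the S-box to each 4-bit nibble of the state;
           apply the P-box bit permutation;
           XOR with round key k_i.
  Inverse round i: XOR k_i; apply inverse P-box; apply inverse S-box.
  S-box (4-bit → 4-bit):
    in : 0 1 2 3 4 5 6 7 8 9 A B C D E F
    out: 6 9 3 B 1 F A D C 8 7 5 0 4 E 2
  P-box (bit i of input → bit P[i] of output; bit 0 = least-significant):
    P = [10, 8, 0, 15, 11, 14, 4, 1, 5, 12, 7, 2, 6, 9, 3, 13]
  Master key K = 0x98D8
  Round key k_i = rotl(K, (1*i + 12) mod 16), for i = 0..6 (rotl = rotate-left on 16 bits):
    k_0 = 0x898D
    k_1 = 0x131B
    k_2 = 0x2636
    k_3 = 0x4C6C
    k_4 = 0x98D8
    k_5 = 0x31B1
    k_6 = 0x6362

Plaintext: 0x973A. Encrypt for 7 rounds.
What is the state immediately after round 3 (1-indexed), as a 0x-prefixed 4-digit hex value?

s_0 = plaintext = 0x973A
s_1 = Round(s_0, k_0) = 0xE42A
s_2 = Round(s_1, k_1) = 0x7C32
s_3 = Round(s_2, k_2) = 0x4B7C
s_4 = Round(s_3, k_3) = 0x449E
s_5 = Round(s_4, k_4) = 0x19BB
s_6 = Round(s_5, k_5) = 0x1DE4
s_7 = Round(s_6, k_6) = 0x07B0

0x4B7C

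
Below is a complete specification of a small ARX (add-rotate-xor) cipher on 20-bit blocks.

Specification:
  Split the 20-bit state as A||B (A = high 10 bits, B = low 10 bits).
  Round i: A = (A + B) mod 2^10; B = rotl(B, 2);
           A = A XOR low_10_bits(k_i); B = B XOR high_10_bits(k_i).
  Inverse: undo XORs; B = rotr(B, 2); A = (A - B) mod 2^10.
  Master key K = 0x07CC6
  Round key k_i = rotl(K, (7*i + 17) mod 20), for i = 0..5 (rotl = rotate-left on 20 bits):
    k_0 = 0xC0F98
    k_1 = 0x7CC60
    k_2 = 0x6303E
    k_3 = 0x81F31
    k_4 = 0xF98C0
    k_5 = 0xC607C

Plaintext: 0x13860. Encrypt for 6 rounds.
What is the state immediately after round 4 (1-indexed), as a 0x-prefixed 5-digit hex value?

s_0 = plaintext = 0x13860
s_1 = Round(s_0, k_0) = 0xCDA83
s_2 = Round(s_1, k_1) = 0x767FD
s_3 = Round(s_2, k_2) = 0x7A27B
s_4 = Round(s_3, k_3) = 0xD4BE9
s_5 = Round(s_4, k_4) = 0xFEC41
s_6 = Round(s_5, k_5) = 0x1021C

0xD4BE9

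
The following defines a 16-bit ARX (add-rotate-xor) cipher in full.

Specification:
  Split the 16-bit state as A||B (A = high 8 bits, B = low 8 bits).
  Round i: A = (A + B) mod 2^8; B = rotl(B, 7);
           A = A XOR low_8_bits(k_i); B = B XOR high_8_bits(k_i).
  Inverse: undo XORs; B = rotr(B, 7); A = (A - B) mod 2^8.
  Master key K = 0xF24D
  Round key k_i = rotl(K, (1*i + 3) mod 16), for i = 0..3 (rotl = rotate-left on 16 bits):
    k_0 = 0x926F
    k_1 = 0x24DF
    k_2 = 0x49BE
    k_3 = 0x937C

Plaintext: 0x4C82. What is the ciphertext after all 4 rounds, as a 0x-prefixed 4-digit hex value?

0x0944

s_0 = plaintext = 0x4C82
s_1 = Round(s_0, k_0) = 0xA1D3
s_2 = Round(s_1, k_1) = 0xABCD
s_3 = Round(s_2, k_2) = 0xC6AF
s_4 = Round(s_3, k_3) = 0x0944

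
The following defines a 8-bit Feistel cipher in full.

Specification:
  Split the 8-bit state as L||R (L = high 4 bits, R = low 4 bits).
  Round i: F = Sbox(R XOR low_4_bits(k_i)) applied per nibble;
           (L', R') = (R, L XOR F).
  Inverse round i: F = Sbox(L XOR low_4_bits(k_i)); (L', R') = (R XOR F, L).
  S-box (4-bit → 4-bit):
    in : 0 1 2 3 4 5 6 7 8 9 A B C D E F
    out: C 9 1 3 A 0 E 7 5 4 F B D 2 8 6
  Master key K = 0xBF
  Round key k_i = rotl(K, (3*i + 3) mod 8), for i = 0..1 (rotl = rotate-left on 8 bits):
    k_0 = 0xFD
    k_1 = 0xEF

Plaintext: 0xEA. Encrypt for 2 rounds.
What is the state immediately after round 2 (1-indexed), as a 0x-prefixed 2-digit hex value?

0x94

s_0 = plaintext = 0xEA
s_1 = Round(s_0, k_0) = 0xA9
s_2 = Round(s_1, k_1) = 0x94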